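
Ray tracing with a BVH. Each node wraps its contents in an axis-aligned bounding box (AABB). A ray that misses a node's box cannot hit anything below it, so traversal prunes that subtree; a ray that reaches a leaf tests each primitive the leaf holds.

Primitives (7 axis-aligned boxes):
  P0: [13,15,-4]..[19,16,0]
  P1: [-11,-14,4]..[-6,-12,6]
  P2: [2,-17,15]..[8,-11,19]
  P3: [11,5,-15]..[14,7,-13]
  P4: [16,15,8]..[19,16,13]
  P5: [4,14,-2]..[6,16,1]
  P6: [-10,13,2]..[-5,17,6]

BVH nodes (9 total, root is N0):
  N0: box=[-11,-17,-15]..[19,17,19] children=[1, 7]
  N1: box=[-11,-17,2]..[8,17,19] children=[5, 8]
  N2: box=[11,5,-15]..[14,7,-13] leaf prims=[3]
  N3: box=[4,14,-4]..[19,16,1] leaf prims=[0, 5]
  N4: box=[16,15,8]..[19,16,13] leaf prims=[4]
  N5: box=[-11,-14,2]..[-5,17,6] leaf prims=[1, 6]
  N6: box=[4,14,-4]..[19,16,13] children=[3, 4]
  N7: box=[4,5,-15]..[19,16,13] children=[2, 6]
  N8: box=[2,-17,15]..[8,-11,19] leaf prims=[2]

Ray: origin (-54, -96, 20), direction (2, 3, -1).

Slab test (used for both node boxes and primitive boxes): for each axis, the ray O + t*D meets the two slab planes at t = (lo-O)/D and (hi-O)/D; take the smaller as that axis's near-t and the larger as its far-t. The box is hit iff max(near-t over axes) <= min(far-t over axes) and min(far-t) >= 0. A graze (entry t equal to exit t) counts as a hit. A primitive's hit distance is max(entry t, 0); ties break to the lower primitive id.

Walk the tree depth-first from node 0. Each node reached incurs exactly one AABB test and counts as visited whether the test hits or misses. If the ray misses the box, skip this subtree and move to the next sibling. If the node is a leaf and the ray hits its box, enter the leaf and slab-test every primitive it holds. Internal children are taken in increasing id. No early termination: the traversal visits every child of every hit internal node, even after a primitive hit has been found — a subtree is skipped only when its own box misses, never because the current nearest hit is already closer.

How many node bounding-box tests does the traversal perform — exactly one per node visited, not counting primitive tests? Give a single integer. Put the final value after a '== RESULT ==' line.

Traverse from the root:
N0 x:[43/2,73/2] y:[79/3,113/3] z:[1,35] -> hit [79/3,35], descend [1, 7]
  N1 x:[43/2,31] y:[79/3,113/3] z:[1,18] -> miss, prune
  N7 x:[29,73/2] y:[101/3,112/3] z:[7,35] -> hit [101/3,35], descend [2, 6]
    N2 x:[65/2,34] y:[101/3,103/3] z:[33,35] -> hit [101/3,34] leaf, test {P3@t=101/3}
    N6 x:[29,73/2] y:[110/3,112/3] z:[7,24] -> miss, prune

Visited [0, 1, 7, 2, 6]. Tests: 5 box, 1 leaf. Nearest: P3.

== RESULT ==
5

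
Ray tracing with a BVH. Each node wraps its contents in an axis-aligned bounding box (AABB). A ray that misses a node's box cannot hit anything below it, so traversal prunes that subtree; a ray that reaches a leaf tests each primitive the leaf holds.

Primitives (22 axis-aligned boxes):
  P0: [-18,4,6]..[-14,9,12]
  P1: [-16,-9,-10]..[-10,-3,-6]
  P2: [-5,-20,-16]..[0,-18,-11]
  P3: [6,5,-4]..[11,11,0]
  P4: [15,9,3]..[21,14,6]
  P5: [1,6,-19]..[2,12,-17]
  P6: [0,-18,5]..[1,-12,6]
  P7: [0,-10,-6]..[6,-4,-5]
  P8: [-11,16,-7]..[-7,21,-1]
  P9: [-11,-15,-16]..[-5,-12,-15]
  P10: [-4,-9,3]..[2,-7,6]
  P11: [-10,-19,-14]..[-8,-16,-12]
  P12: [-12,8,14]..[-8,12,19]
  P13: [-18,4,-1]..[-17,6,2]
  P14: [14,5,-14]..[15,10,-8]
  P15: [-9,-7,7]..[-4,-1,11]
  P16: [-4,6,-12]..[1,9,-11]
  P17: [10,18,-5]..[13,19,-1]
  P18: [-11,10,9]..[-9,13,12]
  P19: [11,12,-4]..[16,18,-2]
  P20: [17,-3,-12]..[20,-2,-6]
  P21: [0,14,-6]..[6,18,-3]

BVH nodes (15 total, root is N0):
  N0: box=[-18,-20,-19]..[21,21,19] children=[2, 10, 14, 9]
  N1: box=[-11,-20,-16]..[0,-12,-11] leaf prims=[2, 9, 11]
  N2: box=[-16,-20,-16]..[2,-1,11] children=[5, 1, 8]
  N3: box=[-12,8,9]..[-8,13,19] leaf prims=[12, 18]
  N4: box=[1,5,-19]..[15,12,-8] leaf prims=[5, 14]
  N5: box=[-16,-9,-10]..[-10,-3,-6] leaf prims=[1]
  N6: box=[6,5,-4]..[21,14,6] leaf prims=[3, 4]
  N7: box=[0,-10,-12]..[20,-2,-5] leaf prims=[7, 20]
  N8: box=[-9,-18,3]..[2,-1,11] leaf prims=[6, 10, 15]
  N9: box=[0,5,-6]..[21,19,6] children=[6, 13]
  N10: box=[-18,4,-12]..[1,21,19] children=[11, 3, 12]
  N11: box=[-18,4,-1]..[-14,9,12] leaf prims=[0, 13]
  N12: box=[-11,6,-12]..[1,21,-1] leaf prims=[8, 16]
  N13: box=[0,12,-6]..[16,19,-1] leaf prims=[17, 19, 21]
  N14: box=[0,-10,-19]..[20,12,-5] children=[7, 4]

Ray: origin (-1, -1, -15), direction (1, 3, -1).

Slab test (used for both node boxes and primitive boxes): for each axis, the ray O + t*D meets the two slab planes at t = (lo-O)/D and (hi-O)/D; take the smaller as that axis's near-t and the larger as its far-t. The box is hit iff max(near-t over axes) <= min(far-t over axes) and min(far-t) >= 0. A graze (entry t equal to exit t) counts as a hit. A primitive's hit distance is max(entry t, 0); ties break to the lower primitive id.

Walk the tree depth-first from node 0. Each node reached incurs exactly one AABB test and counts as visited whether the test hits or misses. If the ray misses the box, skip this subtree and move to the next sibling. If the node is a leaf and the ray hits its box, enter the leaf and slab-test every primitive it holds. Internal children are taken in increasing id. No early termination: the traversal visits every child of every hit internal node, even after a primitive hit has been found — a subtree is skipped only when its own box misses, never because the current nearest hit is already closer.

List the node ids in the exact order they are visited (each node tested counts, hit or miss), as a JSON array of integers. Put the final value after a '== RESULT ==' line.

Trace the traversal:
N0 x:[-17,22] y:[-19/3,22/3] z:[-34,4] -> hit [-19/3,4], descend [2, 9, 10, 14]
  N2 x:[-15,3] y:[-19/3,0] z:[-26,1] -> hit [-19/3,0], descend [1, 5, 8]
    N1 x:[-10,1] y:[-19/3,-11/3] z:[-4,1] -> miss, prune
    N5 x:[-15,-9] y:[-8/3,-2/3] z:[-9,-5] -> miss, prune
    N8 x:[-8,3] y:[-17/3,0] z:[-26,-18] -> miss, prune
  N9 x:[1,22] y:[2,20/3] z:[-21,-9] -> miss, prune
  N10 x:[-17,2] y:[5/3,22/3] z:[-34,-3] -> miss, prune
  N14 x:[1,21] y:[-3,13/3] z:[-10,4] -> hit [1,4], descend [4, 7]
    N4 x:[2,16] y:[2,13/3] z:[-7,4] -> hit [2,4] leaf, test {P5@t=7/3, P14(miss)}
    N7 x:[1,21] y:[-3,-1/3] z:[-10,-3] -> miss, prune

Visited [0, 2, 1, 5, 8, 9, 10, 14, 4, 7]. Tests: 10 box, 1 leaf. Nearest: P5.

== RESULT ==
[0, 2, 1, 5, 8, 9, 10, 14, 4, 7]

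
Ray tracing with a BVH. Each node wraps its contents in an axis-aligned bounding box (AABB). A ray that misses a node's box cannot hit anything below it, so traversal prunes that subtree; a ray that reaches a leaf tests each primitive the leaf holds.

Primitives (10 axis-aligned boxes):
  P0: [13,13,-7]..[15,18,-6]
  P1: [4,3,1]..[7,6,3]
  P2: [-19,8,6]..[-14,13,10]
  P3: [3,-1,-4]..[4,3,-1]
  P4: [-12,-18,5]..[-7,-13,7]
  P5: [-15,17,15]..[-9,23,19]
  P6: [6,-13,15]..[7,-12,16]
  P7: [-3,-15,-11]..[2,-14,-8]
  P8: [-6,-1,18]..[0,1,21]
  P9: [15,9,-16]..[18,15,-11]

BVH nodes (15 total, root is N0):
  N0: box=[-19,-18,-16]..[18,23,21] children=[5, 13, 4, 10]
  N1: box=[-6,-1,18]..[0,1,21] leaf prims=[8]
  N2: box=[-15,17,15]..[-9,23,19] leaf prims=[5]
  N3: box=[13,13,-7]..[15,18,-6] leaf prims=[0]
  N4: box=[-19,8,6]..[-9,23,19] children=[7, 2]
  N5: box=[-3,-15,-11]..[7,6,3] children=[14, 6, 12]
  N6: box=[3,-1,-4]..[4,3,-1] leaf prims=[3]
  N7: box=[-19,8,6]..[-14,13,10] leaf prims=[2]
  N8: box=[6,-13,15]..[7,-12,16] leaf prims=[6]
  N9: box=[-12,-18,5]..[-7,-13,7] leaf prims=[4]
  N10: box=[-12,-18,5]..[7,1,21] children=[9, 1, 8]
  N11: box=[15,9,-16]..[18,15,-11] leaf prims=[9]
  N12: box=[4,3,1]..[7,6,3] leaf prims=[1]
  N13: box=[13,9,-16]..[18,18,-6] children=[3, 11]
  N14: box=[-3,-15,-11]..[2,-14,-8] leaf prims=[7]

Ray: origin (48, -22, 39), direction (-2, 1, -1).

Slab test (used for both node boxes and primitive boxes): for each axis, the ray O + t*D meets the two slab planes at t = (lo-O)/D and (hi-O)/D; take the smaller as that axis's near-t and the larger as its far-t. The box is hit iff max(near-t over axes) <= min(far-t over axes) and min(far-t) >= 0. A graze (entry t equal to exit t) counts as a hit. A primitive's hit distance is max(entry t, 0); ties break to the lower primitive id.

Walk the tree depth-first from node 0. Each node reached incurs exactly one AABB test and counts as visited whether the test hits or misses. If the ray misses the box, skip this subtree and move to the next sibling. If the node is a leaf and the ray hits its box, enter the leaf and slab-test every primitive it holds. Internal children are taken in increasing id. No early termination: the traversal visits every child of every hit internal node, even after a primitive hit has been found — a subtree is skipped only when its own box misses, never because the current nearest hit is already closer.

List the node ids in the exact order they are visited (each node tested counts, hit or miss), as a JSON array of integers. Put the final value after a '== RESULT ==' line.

Walk:
N0 x:[15,67/2] y:[4,45] z:[18,55] -> hit [18,67/2], descend [4, 5, 10, 13]
  N4 x:[57/2,67/2] y:[30,45] z:[20,33] -> hit [30,33], descend [2, 7]
    N2 x:[57/2,63/2] y:[39,45] z:[20,24] -> miss, prune
    N7 x:[31,67/2] y:[30,35] z:[29,33] -> hit [31,33] leaf, test {P2@t=31}
  N5 x:[41/2,51/2] y:[7,28] z:[36,50] -> miss, prune
  N10 x:[41/2,30] y:[4,23] z:[18,34] -> hit [41/2,23], descend [1, 8, 9]
    N1 x:[24,27] y:[21,23] z:[18,21] -> miss, prune
    N8 x:[41/2,21] y:[9,10] z:[23,24] -> miss, prune
    N9 x:[55/2,30] y:[4,9] z:[32,34] -> miss, prune
  N13 x:[15,35/2] y:[31,40] z:[45,55] -> miss, prune

order=[0, 4, 2, 7, 5, 10, 1, 8, 9, 13]  |boxes|=10  |leaves|=1  hit=P2

== RESULT ==
[0, 4, 2, 7, 5, 10, 1, 8, 9, 13]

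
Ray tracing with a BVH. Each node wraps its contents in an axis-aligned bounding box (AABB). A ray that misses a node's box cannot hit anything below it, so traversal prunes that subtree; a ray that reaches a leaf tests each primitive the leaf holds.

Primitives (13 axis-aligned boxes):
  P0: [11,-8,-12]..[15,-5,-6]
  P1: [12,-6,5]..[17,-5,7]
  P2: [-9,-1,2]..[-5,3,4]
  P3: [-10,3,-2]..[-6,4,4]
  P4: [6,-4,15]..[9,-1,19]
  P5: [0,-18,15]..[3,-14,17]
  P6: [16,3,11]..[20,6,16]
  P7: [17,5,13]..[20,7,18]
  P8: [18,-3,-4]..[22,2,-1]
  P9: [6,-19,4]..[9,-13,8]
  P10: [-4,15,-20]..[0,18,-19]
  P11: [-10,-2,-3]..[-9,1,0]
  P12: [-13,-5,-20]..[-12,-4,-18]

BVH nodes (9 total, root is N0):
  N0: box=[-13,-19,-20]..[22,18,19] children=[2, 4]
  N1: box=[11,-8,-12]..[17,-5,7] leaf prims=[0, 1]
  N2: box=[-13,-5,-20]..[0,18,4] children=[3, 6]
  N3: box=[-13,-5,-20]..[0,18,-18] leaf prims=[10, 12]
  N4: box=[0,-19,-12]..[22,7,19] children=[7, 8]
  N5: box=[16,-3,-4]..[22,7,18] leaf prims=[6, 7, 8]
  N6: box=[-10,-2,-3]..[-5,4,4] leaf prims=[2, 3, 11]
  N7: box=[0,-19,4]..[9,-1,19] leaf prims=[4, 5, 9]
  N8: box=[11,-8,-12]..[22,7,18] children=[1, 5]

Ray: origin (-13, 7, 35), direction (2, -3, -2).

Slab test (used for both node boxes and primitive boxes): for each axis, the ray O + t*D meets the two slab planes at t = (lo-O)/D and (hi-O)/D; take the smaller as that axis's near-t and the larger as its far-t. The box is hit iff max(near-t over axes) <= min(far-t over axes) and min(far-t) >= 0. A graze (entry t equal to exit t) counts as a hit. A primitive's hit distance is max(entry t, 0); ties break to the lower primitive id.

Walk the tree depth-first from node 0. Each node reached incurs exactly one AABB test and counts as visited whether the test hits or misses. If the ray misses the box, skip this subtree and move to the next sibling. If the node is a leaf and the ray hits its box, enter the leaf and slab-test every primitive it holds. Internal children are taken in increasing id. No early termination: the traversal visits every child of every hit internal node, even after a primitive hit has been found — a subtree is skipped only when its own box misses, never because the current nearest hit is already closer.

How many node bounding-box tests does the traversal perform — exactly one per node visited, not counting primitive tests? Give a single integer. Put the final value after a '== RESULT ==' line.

Walk:
N0 x:[0,35/2] y:[-11/3,26/3] z:[8,55/2] -> hit [8,26/3], descend [2, 4]
  N2 x:[0,13/2] y:[-11/3,4] z:[31/2,55/2] -> miss, prune
  N4 x:[13/2,35/2] y:[0,26/3] z:[8,47/2] -> hit [8,26/3], descend [7, 8]
    N7 x:[13/2,11] y:[8/3,26/3] z:[8,31/2] -> hit [8,26/3] leaf, test {P4(miss), P5(miss), P9(miss)}
    N8 x:[12,35/2] y:[0,5] z:[17/2,47/2] -> miss, prune

order=[0, 2, 4, 7, 8]  |boxes|=5  |leaves|=1  hit=miss

== RESULT ==
5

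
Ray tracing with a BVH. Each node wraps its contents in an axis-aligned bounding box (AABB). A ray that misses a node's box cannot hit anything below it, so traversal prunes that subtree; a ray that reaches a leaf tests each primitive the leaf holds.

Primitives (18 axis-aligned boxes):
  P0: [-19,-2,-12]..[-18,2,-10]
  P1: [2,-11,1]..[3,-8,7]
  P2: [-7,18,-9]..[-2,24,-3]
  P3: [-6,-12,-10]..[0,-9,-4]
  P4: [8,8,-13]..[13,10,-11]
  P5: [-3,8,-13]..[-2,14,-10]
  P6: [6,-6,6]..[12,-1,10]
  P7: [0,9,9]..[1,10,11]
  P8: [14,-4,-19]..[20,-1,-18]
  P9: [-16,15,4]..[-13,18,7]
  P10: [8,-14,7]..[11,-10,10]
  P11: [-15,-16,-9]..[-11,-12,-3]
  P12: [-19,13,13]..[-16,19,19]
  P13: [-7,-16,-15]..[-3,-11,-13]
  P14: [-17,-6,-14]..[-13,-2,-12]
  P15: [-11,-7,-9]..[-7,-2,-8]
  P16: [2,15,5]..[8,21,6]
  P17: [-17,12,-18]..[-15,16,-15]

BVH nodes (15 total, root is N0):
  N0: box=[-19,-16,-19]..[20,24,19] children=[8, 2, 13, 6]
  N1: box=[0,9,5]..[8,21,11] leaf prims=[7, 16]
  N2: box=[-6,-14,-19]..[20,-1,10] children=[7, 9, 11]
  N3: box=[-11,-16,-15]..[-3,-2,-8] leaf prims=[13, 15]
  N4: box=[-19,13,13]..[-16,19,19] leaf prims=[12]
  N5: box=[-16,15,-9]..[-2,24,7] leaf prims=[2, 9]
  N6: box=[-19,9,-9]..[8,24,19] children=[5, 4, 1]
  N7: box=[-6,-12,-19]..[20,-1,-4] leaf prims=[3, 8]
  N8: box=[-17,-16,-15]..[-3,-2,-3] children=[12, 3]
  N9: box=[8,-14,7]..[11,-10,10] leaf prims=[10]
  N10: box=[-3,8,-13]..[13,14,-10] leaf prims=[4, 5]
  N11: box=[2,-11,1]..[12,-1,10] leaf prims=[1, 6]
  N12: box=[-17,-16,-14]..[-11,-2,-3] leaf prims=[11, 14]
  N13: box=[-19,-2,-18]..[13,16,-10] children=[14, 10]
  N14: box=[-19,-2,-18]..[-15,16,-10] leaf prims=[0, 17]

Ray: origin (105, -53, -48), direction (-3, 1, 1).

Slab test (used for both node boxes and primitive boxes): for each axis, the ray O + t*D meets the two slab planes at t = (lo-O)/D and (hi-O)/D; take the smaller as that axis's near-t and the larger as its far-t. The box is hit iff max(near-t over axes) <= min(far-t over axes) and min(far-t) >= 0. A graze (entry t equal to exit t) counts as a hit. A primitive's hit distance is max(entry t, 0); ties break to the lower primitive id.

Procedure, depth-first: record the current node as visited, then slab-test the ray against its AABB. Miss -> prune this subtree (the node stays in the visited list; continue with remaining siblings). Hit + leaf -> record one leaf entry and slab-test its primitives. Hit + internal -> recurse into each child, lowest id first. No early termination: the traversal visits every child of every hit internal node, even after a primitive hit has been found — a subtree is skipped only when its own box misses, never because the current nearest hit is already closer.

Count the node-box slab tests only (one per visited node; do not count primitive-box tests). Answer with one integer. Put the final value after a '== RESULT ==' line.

Trace the traversal:
N0 x:[85/3,124/3] y:[37,77] z:[29,67] -> hit [37,124/3], descend [2, 6, 8, 13]
  N2 x:[85/3,37] y:[39,52] z:[29,58] -> miss, prune
  N6 x:[97/3,124/3] y:[62,77] z:[39,67] -> miss, prune
  N8 x:[36,122/3] y:[37,51] z:[33,45] -> hit [37,122/3], descend [3, 12]
    N3 x:[36,116/3] y:[37,51] z:[33,40] -> hit [37,116/3] leaf, test {P13(miss), P15(miss)}
    N12 x:[116/3,122/3] y:[37,51] z:[34,45] -> hit [116/3,122/3] leaf, test {P11@t=39, P14(miss)}
  N13 x:[92/3,124/3] y:[51,69] z:[30,38] -> miss, prune

order=[0, 2, 6, 8, 3, 12, 13]  |boxes|=7  |leaves|=2  hit=P11

== RESULT ==
7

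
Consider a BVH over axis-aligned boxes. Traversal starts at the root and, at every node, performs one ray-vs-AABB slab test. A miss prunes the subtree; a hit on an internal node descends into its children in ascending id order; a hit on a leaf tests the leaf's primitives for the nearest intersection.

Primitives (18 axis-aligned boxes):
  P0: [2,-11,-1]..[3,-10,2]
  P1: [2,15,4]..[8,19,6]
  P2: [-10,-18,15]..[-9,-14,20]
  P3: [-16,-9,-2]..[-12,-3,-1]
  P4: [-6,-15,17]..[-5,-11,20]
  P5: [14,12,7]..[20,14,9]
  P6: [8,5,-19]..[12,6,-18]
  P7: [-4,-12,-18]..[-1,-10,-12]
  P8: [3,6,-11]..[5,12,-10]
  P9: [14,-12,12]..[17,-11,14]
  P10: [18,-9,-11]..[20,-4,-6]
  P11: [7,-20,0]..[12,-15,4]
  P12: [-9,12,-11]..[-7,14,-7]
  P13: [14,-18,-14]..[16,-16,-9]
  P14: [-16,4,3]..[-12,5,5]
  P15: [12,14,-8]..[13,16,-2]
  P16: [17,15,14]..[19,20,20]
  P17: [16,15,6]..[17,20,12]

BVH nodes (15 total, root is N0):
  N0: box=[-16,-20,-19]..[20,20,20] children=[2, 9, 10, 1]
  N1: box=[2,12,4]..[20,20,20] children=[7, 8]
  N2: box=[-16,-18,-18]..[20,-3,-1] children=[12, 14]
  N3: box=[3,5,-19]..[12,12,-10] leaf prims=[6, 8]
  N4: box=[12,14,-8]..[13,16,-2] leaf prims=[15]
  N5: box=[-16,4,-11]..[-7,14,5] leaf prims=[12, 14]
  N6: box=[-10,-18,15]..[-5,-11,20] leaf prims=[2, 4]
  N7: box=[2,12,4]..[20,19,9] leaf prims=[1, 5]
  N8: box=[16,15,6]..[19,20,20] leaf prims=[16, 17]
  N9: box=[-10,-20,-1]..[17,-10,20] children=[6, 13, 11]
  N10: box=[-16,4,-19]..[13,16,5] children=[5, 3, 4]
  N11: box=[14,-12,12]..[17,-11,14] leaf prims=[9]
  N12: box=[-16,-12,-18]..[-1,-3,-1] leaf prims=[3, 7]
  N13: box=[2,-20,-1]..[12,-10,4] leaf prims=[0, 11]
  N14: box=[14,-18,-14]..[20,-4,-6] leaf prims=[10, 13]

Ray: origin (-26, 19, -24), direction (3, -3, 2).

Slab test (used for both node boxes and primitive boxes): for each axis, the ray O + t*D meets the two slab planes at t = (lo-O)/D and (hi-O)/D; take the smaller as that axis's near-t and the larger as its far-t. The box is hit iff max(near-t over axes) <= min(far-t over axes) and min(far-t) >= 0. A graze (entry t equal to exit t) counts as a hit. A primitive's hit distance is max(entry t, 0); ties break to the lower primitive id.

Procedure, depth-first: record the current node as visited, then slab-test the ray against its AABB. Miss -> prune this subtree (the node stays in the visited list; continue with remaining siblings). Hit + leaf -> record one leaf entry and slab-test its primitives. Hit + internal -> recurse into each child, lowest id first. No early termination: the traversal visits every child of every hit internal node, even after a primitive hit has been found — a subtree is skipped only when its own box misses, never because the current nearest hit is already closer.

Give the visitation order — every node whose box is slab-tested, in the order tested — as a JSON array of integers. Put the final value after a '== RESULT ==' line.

Trace the traversal:
N0 x:[10/3,46/3] y:[-1/3,13] z:[5/2,22] -> hit [10/3,13], descend [1, 2, 9, 10]
  N1 x:[28/3,46/3] y:[-1/3,7/3] z:[14,22] -> miss, prune
  N2 x:[10/3,46/3] y:[22/3,37/3] z:[3,23/2] -> hit [22/3,23/2], descend [12, 14]
    N12 x:[10/3,25/3] y:[22/3,31/3] z:[3,23/2] -> hit [22/3,25/3] leaf, test {P3(miss), P7(miss)}
    N14 x:[40/3,46/3] y:[23/3,37/3] z:[5,9] -> miss, prune
  N9 x:[16/3,43/3] y:[29/3,13] z:[23/2,22] -> hit [23/2,13], descend [6, 11, 13]
    N6 x:[16/3,7] y:[10,37/3] z:[39/2,22] -> miss, prune
    N11 x:[40/3,43/3] y:[10,31/3] z:[18,19] -> miss, prune
    N13 x:[28/3,38/3] y:[29/3,13] z:[23/2,14] -> hit [23/2,38/3] leaf, test {P0(miss), P11@t=12}
  N10 x:[10/3,13] y:[1,5] z:[5/2,29/2] -> hit [10/3,5], descend [3, 4, 5]
    N3 x:[29/3,38/3] y:[7/3,14/3] z:[5/2,7] -> miss, prune
    N4 x:[38/3,13] y:[1,5/3] z:[8,11] -> miss, prune
    N5 x:[10/3,19/3] y:[5/3,5] z:[13/2,29/2] -> miss, prune

13 AABB tests over nodes [0, 1, 2, 12, 14, 9, 6, 11, 13, 10, 3, 4, 5]; 2 leaves entered; closest P11.

== RESULT ==
[0, 1, 2, 12, 14, 9, 6, 11, 13, 10, 3, 4, 5]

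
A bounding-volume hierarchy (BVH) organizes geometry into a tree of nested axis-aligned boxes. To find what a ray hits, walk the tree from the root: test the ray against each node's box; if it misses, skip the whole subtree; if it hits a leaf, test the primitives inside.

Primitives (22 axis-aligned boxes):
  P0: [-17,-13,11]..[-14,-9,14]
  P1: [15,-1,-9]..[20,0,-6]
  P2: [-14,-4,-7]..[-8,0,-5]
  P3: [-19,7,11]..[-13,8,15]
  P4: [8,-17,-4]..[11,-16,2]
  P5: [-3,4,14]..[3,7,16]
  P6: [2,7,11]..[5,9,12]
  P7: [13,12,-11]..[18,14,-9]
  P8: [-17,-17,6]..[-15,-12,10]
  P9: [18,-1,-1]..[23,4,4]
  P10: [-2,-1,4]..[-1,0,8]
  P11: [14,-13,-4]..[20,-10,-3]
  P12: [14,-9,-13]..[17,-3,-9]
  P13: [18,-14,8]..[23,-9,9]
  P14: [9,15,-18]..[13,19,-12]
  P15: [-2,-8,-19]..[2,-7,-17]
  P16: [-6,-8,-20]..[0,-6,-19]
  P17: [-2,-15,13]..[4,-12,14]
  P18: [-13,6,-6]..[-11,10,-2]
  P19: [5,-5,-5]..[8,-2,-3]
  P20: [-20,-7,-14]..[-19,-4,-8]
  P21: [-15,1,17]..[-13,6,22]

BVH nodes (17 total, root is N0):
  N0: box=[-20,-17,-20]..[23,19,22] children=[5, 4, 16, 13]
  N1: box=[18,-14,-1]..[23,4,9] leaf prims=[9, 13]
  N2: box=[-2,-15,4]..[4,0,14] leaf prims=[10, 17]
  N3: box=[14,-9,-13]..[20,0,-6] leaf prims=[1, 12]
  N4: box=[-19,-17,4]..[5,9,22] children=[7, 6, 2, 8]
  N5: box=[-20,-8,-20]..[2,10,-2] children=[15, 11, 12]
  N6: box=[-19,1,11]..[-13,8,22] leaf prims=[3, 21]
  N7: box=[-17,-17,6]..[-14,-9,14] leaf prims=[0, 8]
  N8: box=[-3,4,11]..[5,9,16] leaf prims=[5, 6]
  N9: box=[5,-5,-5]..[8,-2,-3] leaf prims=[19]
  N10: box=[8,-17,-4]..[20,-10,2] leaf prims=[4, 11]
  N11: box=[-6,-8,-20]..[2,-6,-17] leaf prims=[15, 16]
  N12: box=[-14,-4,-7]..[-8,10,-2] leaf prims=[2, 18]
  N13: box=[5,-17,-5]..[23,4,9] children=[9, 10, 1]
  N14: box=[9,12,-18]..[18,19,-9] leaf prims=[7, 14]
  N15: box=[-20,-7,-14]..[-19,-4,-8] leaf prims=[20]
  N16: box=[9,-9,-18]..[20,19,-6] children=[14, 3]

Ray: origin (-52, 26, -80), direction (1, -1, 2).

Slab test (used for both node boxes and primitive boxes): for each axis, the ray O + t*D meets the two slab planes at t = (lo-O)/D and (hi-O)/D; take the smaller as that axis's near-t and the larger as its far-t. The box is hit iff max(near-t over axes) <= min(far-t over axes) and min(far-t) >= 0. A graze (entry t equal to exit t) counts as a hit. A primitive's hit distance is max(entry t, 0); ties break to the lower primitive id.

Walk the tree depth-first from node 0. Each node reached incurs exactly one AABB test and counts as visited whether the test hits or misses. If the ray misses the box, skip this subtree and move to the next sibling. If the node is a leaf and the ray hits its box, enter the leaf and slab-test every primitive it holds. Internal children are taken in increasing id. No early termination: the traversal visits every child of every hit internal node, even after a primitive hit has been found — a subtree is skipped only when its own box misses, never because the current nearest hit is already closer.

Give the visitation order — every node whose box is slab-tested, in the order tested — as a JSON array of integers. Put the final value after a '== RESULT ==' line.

Traverse from the root:
N0 x:[32,75] y:[7,43] z:[30,51] -> hit [32,43], descend [4, 5, 13, 16]
  N4 x:[33,57] y:[17,43] z:[42,51] -> hit [42,43], descend [2, 6, 7, 8]
    N2 x:[50,56] y:[26,41] z:[42,47] -> miss, prune
    N6 x:[33,39] y:[18,25] z:[91/2,51] -> miss, prune
    N7 x:[35,38] y:[35,43] z:[43,47] -> miss, prune
    N8 x:[49,57] y:[17,22] z:[91/2,48] -> miss, prune
  N5 x:[32,54] y:[16,34] z:[30,39] -> hit [32,34], descend [11, 12, 15]
    N11 x:[46,54] y:[32,34] z:[30,63/2] -> miss, prune
    N12 x:[38,44] y:[16,30] z:[73/2,39] -> miss, prune
    N15 x:[32,33] y:[30,33] z:[33,36] -> hit [33,33] leaf, test {P20@t=33}
  N13 x:[57,75] y:[22,43] z:[75/2,89/2] -> miss, prune
  N16 x:[61,72] y:[7,35] z:[31,37] -> miss, prune

order=[0, 4, 2, 6, 7, 8, 5, 11, 12, 15, 13, 16]  |boxes|=12  |leaves|=1  hit=P20

== RESULT ==
[0, 4, 2, 6, 7, 8, 5, 11, 12, 15, 13, 16]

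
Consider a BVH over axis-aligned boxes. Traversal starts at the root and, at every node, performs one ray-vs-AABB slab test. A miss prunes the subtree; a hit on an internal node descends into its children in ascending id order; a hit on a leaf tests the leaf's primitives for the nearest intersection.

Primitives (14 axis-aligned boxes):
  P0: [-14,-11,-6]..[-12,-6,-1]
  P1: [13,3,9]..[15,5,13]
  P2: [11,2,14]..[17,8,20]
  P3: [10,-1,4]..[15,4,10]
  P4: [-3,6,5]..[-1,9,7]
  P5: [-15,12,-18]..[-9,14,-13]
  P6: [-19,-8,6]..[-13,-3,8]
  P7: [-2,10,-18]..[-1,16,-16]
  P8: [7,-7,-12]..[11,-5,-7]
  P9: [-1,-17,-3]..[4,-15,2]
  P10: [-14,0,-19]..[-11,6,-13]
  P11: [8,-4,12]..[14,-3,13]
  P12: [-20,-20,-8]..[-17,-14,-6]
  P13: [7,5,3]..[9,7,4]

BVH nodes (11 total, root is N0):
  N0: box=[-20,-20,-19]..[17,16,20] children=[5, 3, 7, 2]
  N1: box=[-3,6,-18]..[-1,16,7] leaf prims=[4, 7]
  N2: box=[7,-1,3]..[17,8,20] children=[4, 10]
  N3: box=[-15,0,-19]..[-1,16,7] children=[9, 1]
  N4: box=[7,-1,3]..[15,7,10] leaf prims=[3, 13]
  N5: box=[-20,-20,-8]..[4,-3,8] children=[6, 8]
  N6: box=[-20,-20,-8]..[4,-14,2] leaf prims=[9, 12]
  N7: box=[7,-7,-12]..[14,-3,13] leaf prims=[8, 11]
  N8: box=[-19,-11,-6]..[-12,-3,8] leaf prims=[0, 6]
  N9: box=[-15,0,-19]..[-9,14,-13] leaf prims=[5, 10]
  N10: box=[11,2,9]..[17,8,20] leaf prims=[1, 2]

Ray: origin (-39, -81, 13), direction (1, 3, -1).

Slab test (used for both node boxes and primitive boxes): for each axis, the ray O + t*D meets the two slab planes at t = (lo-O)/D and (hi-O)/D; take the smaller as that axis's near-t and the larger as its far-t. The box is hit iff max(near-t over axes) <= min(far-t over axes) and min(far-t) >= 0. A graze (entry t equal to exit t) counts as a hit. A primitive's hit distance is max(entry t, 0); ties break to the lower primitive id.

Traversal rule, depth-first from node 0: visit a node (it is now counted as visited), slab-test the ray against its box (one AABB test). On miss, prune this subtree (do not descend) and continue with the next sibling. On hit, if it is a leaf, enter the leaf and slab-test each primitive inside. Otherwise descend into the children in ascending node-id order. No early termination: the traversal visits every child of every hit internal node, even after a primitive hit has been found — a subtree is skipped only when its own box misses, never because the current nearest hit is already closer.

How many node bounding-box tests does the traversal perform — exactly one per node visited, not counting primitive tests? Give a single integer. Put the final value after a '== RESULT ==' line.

Traverse from the root:
N0 x:[19,56] y:[61/3,97/3] z:[-7,32] -> hit [61/3,32], descend [2, 3, 5, 7]
  N2 x:[46,56] y:[80/3,89/3] z:[-7,10] -> miss, prune
  N3 x:[24,38] y:[27,97/3] z:[6,32] -> hit [27,32], descend [1, 9]
    N1 x:[36,38] y:[29,97/3] z:[6,31] -> miss, prune
    N9 x:[24,30] y:[27,95/3] z:[26,32] -> hit [27,30] leaf, test {P5(miss), P10@t=27}
  N5 x:[19,43] y:[61/3,26] z:[5,21] -> hit [61/3,21], descend [6, 8]
    N6 x:[19,43] y:[61/3,67/3] z:[11,21] -> hit [61/3,21] leaf, test {P9(miss), P12@t=61/3}
    N8 x:[20,27] y:[70/3,26] z:[5,19] -> miss, prune
  N7 x:[46,53] y:[74/3,26] z:[0,25] -> miss, prune

Summary -> nodes [0, 2, 3, 1, 9, 5, 6, 8, 7]; box-tests=9; leaf-entries=2; first=P12

== RESULT ==
9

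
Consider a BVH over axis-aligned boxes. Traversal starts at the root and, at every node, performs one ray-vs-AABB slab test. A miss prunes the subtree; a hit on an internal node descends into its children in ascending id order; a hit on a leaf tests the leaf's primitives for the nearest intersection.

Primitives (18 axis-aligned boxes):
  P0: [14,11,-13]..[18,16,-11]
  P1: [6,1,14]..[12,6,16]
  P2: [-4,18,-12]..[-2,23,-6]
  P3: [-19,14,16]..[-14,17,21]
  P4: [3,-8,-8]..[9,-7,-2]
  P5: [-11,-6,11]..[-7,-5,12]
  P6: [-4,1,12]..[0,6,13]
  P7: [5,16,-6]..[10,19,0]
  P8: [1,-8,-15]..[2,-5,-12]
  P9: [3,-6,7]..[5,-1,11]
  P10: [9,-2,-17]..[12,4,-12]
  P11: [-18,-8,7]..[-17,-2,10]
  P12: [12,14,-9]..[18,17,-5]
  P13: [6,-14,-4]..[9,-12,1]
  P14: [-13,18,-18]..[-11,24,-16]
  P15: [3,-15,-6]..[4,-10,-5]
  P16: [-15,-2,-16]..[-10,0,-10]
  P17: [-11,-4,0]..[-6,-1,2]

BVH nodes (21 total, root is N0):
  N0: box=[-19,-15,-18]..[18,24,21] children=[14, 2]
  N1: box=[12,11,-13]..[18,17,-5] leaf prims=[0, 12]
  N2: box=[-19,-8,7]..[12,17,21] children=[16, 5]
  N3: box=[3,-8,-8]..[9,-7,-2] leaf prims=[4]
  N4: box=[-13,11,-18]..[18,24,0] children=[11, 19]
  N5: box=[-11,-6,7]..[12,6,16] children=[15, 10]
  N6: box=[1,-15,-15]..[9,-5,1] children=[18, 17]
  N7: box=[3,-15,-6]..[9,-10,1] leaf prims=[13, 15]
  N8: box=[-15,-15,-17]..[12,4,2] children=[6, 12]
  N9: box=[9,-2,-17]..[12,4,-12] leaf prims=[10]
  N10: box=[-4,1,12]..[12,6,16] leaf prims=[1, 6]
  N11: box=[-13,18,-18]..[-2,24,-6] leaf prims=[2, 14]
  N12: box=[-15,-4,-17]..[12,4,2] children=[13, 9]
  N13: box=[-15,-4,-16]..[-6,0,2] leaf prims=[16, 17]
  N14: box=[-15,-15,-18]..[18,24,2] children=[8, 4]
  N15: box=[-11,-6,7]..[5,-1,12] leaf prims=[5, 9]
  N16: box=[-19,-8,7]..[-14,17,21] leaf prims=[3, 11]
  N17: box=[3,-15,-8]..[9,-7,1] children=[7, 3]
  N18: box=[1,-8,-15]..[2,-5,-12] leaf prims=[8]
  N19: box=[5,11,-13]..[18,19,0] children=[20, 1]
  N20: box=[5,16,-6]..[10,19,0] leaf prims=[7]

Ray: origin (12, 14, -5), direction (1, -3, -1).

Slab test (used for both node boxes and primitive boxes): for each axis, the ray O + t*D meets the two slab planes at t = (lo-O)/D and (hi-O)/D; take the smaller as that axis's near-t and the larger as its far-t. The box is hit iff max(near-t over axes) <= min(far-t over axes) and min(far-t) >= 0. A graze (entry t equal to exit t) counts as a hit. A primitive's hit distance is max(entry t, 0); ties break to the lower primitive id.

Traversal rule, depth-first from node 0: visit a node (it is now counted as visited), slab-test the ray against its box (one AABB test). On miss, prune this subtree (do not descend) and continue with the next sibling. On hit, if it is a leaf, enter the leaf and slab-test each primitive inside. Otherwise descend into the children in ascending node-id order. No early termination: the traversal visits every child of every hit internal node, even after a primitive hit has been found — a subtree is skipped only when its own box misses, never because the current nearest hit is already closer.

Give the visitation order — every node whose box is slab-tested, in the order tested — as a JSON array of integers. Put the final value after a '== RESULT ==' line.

Trace the traversal:
N0 x:[-31,6] y:[-10/3,29/3] z:[-26,13] -> hit [-10/3,6], descend [2, 14]
  N2 x:[-31,0] y:[-1,22/3] z:[-26,-12] -> miss, prune
  N14 x:[-27,6] y:[-10/3,29/3] z:[-7,13] -> hit [-10/3,6], descend [4, 8]
    N4 x:[-25,6] y:[-10/3,1] z:[-5,13] -> hit [-10/3,1], descend [11, 19]
      N11 x:[-25,-14] y:[-10/3,-4/3] z:[1,13] -> miss, prune
      N19 x:[-7,6] y:[-5/3,1] z:[-5,8] -> hit [-5/3,1], descend [1, 20]
        N1 x:[0,6] y:[-1,1] z:[0,8] -> hit [0,1] leaf, test {P0(miss), P12@t=0}
        N20 x:[-7,-2] y:[-5/3,-2/3] z:[-5,1] -> miss, prune
    N8 x:[-27,0] y:[10/3,29/3] z:[-7,12] -> miss, prune

Visited [0, 2, 14, 4, 11, 19, 1, 20, 8]. Tests: 9 box, 1 leaf. Nearest: P12.

== RESULT ==
[0, 2, 14, 4, 11, 19, 1, 20, 8]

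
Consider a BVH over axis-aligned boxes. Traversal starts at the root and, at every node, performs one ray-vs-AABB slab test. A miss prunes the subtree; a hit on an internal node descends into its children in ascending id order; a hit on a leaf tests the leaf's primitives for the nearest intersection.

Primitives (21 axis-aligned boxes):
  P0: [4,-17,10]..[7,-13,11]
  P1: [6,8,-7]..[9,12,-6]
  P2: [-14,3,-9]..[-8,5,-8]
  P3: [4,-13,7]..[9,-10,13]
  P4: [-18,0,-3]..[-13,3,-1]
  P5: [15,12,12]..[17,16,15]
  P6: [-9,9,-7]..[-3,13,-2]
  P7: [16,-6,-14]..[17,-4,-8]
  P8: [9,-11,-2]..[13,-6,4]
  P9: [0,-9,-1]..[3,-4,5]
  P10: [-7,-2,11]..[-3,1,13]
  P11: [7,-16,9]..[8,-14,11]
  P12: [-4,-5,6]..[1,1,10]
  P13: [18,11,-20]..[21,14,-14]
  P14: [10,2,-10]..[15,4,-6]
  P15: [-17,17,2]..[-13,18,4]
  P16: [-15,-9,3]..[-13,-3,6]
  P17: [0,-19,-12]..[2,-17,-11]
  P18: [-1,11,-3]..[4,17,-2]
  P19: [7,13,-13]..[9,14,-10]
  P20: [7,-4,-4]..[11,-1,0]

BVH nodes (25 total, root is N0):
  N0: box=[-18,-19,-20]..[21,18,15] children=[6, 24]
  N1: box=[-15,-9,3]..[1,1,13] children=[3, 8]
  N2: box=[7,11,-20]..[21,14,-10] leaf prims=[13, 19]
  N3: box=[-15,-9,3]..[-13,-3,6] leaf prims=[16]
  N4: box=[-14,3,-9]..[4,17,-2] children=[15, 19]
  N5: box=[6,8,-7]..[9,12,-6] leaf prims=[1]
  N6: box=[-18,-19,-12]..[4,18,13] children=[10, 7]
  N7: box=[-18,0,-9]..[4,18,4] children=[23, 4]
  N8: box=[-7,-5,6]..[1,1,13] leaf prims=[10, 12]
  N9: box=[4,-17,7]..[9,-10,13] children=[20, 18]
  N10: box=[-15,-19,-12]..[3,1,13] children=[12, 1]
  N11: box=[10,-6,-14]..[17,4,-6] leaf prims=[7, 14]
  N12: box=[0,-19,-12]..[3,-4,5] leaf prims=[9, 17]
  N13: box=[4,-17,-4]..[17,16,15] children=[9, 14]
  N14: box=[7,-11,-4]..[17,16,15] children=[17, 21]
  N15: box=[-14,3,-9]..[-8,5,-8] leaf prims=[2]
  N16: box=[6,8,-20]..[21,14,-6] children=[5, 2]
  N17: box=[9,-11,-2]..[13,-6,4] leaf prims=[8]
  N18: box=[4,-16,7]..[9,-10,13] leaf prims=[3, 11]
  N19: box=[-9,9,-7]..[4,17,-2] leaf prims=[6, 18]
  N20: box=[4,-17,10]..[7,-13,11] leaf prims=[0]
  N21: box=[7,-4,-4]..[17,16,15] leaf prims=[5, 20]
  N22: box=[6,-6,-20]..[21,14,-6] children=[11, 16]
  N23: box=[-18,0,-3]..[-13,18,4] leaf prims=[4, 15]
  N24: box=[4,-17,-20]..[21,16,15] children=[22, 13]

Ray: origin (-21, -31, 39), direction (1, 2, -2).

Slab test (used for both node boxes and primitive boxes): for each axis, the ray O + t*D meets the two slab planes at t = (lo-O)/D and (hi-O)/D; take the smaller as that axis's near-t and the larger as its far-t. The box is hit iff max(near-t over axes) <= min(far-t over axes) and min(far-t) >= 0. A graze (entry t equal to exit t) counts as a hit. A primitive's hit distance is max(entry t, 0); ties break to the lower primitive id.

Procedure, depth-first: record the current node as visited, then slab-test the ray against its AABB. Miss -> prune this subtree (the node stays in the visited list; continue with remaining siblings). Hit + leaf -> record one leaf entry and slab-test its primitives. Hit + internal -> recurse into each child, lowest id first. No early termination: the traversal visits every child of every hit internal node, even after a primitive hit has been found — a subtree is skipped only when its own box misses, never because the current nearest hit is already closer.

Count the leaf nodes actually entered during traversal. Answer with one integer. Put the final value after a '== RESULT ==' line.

Trace the traversal:
N0 x:[3,42] y:[6,49/2] z:[12,59/2] -> hit [12,49/2], descend [6, 24]
  N6 x:[3,25] y:[6,49/2] z:[13,51/2] -> hit [13,49/2], descend [7, 10]
    N7 x:[3,25] y:[31/2,49/2] z:[35/2,24] -> hit [35/2,24], descend [4, 23]
      N4 x:[7,25] y:[17,24] z:[41/2,24] -> hit [41/2,24], descend [15, 19]
        N15 x:[7,13] y:[17,18] z:[47/2,24] -> miss, prune
        N19 x:[12,25] y:[20,24] z:[41/2,23] -> hit [41/2,23] leaf, test {P6(miss), P18@t=21}
      N23 x:[3,8] y:[31/2,49/2] z:[35/2,21] -> miss, prune
    N10 x:[6,24] y:[6,16] z:[13,51/2] -> hit [13,16], descend [1, 12]
      N1 x:[6,22] y:[11,16] z:[13,18] -> hit [13,16], descend [3, 8]
        N3 x:[6,8] y:[11,14] z:[33/2,18] -> miss, prune
        N8 x:[14,22] y:[13,16] z:[13,33/2] -> hit [14,16] leaf, test {P10(miss), P12(miss)}
      N12 x:[21,24] y:[6,27/2] z:[17,51/2] -> miss, prune
  N24 x:[25,42] y:[7,47/2] z:[12,59/2] -> miss, prune

Visited [0, 6, 7, 4, 15, 19, 23, 10, 1, 3, 8, 12, 24]. Tests: 13 box, 2 leaf. Nearest: P18.

== RESULT ==
2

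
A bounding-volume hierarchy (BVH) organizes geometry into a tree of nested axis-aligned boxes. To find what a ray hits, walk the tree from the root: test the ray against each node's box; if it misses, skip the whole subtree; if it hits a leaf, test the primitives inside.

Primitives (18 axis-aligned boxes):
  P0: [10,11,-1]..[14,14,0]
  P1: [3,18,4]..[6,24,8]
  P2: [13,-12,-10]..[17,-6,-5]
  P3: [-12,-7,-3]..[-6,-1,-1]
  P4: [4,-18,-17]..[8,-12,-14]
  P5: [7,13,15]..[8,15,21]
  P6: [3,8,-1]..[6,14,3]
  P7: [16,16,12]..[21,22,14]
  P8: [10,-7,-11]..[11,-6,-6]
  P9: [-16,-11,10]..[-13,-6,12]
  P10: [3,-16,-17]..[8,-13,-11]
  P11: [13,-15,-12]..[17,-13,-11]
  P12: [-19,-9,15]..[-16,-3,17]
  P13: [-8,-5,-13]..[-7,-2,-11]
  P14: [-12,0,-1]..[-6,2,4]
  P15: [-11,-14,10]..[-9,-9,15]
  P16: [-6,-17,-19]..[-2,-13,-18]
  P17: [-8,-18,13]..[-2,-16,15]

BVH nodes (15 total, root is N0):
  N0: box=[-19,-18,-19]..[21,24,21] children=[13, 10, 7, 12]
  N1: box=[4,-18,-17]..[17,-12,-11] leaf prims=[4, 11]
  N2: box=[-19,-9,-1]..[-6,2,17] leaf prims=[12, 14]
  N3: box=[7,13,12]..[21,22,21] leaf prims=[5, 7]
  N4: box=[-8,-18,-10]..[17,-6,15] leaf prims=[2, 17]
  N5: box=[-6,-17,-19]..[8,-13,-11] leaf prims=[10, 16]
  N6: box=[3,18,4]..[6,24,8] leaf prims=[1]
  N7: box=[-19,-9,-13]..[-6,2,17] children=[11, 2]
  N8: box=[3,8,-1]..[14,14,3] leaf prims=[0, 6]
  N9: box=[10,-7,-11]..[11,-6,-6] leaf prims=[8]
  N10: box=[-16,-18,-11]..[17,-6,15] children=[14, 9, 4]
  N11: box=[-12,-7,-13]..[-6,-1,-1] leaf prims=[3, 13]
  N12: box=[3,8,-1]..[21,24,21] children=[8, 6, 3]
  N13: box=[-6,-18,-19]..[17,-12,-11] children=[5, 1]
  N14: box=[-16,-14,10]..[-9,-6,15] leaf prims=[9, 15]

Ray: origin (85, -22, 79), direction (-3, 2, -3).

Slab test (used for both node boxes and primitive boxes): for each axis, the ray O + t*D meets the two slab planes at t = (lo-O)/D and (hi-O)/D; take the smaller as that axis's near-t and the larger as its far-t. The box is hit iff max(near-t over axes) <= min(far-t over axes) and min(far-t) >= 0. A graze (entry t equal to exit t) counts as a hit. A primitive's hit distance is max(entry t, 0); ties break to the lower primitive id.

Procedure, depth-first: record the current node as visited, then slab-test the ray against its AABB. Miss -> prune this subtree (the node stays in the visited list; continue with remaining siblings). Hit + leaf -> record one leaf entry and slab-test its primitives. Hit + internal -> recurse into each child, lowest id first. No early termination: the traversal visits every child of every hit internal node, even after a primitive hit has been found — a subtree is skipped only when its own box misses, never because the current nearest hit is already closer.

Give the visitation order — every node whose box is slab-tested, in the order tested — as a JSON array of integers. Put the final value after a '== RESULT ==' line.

Traverse from the root:
N0 x:[64/3,104/3] y:[2,23] z:[58/3,98/3] -> hit [64/3,23], descend [7, 10, 12, 13]
  N7 x:[91/3,104/3] y:[13/2,12] z:[62/3,92/3] -> miss, prune
  N10 x:[68/3,101/3] y:[2,8] z:[64/3,30] -> miss, prune
  N12 x:[64/3,82/3] y:[15,23] z:[58/3,80/3] -> hit [64/3,23], descend [3, 6, 8]
    N3 x:[64/3,26] y:[35/2,22] z:[58/3,67/3] -> hit [64/3,22] leaf, test {P5(miss), P7@t=65/3}
    N6 x:[79/3,82/3] y:[20,23] z:[71/3,25] -> miss, prune
    N8 x:[71/3,82/3] y:[15,18] z:[76/3,80/3] -> miss, prune
  N13 x:[68/3,91/3] y:[2,5] z:[30,98/3] -> miss, prune

Visited [0, 7, 10, 12, 3, 6, 8, 13]. Tests: 8 box, 1 leaf. Nearest: P7.

== RESULT ==
[0, 7, 10, 12, 3, 6, 8, 13]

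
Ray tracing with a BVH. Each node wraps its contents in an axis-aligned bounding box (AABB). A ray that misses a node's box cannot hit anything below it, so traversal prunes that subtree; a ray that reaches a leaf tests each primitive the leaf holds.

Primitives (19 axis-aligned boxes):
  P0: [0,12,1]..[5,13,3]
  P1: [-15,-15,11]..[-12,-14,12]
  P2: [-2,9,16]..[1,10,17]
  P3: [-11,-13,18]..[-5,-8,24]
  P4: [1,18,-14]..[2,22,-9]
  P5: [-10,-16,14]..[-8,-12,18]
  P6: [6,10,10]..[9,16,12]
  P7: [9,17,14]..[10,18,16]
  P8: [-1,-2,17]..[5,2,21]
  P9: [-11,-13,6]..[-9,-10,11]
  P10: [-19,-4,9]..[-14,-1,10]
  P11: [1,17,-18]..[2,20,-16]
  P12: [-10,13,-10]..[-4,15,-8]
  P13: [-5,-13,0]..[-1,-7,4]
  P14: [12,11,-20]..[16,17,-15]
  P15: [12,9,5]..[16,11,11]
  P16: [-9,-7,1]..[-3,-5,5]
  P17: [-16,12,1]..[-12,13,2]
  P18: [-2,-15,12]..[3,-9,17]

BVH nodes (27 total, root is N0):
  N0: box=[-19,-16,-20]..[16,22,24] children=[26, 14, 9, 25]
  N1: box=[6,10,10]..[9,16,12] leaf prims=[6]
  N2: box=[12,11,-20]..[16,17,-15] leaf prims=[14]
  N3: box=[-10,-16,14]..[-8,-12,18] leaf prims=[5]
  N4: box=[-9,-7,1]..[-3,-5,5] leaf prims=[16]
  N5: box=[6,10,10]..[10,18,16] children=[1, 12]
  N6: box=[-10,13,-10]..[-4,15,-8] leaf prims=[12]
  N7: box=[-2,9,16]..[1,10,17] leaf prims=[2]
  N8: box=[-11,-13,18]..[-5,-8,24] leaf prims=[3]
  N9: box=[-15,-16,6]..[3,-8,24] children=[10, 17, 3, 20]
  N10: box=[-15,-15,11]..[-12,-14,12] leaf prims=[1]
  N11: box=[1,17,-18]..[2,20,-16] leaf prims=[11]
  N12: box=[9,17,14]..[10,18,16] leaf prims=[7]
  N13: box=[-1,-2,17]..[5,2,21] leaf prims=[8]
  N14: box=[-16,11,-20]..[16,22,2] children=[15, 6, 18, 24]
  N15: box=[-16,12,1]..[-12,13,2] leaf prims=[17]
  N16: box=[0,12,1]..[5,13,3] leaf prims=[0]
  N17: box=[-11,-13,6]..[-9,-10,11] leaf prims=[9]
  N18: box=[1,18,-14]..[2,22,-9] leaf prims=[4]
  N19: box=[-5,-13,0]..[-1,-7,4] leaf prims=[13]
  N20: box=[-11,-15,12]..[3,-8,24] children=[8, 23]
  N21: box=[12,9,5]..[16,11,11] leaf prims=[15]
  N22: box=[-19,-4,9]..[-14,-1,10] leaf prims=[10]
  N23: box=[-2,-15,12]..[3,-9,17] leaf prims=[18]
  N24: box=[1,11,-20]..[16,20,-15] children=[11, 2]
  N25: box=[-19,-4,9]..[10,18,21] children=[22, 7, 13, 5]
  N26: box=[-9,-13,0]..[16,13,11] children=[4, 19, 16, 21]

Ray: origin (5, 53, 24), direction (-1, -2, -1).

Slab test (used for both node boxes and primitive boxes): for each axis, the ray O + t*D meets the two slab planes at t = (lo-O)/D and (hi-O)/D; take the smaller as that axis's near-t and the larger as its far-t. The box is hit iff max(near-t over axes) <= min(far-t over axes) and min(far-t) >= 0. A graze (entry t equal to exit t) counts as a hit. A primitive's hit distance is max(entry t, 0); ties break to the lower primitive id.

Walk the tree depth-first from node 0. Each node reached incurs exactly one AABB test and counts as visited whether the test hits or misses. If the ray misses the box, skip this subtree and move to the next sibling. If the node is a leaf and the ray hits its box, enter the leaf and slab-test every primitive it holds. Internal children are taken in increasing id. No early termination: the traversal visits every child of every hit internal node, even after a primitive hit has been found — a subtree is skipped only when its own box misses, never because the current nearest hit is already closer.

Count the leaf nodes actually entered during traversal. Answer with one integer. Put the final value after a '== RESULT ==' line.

Walk:
N0 x:[-11,24] y:[31/2,69/2] z:[0,44] -> hit [31/2,24], descend [9, 14, 25, 26]
  N9 x:[2,20] y:[61/2,69/2] z:[0,18] -> miss, prune
  N14 x:[-11,21] y:[31/2,21] z:[22,44] -> miss, prune
  N25 x:[-5,24] y:[35/2,57/2] z:[3,15] -> miss, prune
  N26 x:[-11,14] y:[20,33] z:[13,24] -> miss, prune

Visited [0, 9, 14, 25, 26]. Tests: 5 box, 0 leaf. Nearest: miss.

== RESULT ==
0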